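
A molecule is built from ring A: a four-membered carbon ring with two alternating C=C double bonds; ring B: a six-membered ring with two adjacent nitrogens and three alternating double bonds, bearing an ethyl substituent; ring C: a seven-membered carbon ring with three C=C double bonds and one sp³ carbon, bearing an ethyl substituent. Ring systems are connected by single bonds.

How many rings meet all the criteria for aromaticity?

Ring A has only sp² ring atoms; a planar conformation would have a fully conjugated π system of 4 electrons. But 4 = 4(1), which is 4n not 4n+2, so ring A is not aromatic (cyclobutadiene) — cyclobutadiene is antiaromatic and distorts to a rectangle.
Ring B has a continuous p-orbital overlap around the ring; 3 ring double bonds give 6 π electrons. That satisfies 4n+2 with n=1, so ring B is aromatic (pyridazine).
Ring C has one sp³ carbon, so it is not fully conjugated — not aromatic (cycloheptatriene).
Aromatic: B. Total: 1.

1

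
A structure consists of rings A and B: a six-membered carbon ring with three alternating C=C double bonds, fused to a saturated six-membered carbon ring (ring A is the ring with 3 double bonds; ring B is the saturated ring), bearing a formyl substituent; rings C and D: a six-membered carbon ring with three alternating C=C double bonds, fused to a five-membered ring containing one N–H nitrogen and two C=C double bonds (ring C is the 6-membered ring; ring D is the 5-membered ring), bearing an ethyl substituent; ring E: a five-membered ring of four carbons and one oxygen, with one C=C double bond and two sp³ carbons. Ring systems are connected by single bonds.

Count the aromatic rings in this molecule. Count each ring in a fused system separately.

Ring A is fully conjugated (every ring atom contributes a p orbital); 3 ring double bonds give 6 π electrons. 6 = 4(1)+2, so ring A is aromatic (benzene ring).
Ring B has four sp³ carbons, so it is not fully conjugated — not aromatic (cyclohexane ring).
Rings C and D form a fused bicyclic system (with one N–H) with 9 sp² atoms and 10 π electrons from ring double bonds plus a heteroatom lone pair. 10 = 4(2)+2, so the system is aromatic and both rings count as aromatic (indole).
Ring E has two sp³ carbons, so it is not fully conjugated — not aromatic (2,3-dihydrofuran).
Aromatic: A, C, D. Total: 3.

3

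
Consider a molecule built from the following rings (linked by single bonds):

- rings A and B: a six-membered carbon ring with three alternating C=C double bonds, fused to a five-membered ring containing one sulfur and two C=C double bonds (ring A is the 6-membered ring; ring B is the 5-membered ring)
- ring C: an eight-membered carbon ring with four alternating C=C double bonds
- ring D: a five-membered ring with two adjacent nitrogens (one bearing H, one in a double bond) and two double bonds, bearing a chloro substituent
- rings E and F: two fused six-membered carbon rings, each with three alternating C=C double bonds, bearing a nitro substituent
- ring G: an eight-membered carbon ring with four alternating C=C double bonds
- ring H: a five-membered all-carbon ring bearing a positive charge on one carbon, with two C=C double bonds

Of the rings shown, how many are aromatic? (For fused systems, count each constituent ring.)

5

Rings A and B form a fused bicyclic system (with one sulfur) with 9 sp² atoms and 10 π electrons from ring double bonds plus a heteroatom lone pair. 10 = 4(2)+2, so the system is aromatic and both rings count as aromatic (benzothiophene).
Ring C has only sp² ring atoms; a planar conformation would have a fully conjugated π system of 8 electrons. But 8 = 4(2), which is 4n not 4n+2, so ring C is not aromatic (cyclooctatetraene) — cyclooctatetraene distorts into a non-planar tub to avoid antiaromaticity.
Ring D has a continuous p-orbital overlap around the ring; 2 ring double bonds (4 π electrons) plus a heteroatom lone pair (2) give 6 π electrons. That satisfies 4n+2 with n=1, so ring D is aromatic (pyrazole).
Rings E and F form a fused bicyclic system with 10 sp² atoms and 10 π electrons from ring double bonds. 10 = 4(2)+2, so the system is aromatic and both rings count as aromatic (naphthalene).
Ring G has only sp² ring atoms; a planar conformation would have a fully conjugated π system of 8 electrons. But 8 = 4(2), which is 4n not 4n+2, so ring G is not aromatic (cyclooctatetraene) — cyclooctatetraene distorts into a non-planar tub to avoid antiaromaticity.
Ring H has only sp² ring atoms; a planar conformation would have a fully conjugated π system of 4 electrons. But 4 = 4(1), which is 4n not 4n+2, so ring H is not aromatic (cyclopentadienyl cation).
Aromatic: A, B, D, E, F. Total: 5.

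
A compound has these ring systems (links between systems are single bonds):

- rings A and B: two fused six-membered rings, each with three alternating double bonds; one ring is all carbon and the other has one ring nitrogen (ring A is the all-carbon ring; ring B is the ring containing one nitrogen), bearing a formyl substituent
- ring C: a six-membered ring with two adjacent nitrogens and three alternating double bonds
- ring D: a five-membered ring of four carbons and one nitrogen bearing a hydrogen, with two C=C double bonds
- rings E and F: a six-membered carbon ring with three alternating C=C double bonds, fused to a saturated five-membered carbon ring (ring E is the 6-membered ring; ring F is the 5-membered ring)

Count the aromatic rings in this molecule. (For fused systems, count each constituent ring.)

Rings A and B form a fused bicyclic system (with one nitrogen) with 10 sp² atoms and 10 π electrons from ring double bonds. 10 = 4(2)+2, so the system is aromatic and both rings count as aromatic (quinoline).
Ring C is planar and fully conjugated; 3 ring double bonds give 6 π electrons. 6 = 4(1)+2, so ring C is aromatic (pyridazine).
Ring D has a continuous p-orbital overlap around the ring; 2 ring double bonds (4 π electrons) plus a heteroatom lone pair (2) give 6 π electrons. 6 = 4(1)+2, so ring D is aromatic (pyrrole).
Ring E is planar and fully conjugated; 3 ring double bonds give 6 π electrons. 6 = 4(1)+2, so ring E is aromatic (benzene ring).
Ring F has three sp³ carbons, so it is not fully conjugated — not aromatic (cyclopentane ring).
Aromatic: A, B, C, D, E. Total: 5.

5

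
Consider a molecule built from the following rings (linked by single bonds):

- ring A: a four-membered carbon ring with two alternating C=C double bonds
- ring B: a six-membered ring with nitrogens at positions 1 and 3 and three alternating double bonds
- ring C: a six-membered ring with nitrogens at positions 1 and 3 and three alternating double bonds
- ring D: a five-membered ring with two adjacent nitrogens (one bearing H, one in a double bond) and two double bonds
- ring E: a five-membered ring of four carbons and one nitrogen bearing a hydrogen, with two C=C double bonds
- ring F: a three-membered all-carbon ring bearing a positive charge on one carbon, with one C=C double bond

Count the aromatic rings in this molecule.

5

Ring A has only sp² ring atoms; a planar conformation would have a fully conjugated π system of 4 electrons. But 4 = 4(1), which is 4n not 4n+2, so ring A is not aromatic (cyclobutadiene) — cyclobutadiene is antiaromatic and distorts to a rectangle.
Ring B is fully conjugated (every ring atom contributes a p orbital); 3 ring double bonds give 6 π electrons. Since 6 = 4n+2 (n=1), ring B is aromatic (pyrimidine).
Ring C has a continuous p-orbital overlap around the ring; 3 ring double bonds give 6 π electrons. That satisfies 4n+2 with n=1, so ring C is aromatic (pyrimidine).
Ring D is planar and fully conjugated; 2 ring double bonds (4 π electrons) plus a heteroatom lone pair (2) give 6 π electrons. 6 = 4(1)+2, so ring D is aromatic (pyrazole).
Ring E is planar and fully conjugated; 2 ring double bonds (4 π electrons) plus a heteroatom lone pair (2) give 6 π electrons. Since 6 = 4n+2 (n=1), ring E is aromatic (pyrrole).
Ring F has a continuous p-orbital overlap around the ring; 1 ring double bond (2 π electrons) plus the carbocation's empty p orbital (0, but keeps the ring conjugated) give 2 π electrons. That satisfies 4n+2 with n=0, so ring F is aromatic (cyclopropenyl cation).
Aromatic: B, C, D, E, F. Total: 5.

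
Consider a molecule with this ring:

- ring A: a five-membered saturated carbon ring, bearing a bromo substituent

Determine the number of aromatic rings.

0

Ring A has only sp³ atoms, so it is not fully conjugated — not aromatic (cyclopentane).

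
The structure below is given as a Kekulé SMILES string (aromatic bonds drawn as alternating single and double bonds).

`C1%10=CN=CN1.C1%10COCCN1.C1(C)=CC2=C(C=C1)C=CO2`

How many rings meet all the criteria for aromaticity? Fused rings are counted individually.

The SMILES encodes a five-membered ring with nitrogens at positions 1 and 3 (one bearing H, one in a C=N bond) and two double bonds; a six-membered saturated ring with an oxygen and an N–H nitrogen at positions 1 and 4; a six-membered carbon ring with three alternating C=C double bonds, fused to a five-membered ring containing one oxygen and two C=C double bonds.
The 5-membered ring with two nitrogens (one N–H, one =N–) has a continuous p-orbital overlap around the ring; 2 ring double bonds (4 π electrons) plus a heteroatom lone pair (2) give 6 π electrons. 6 = 4(1)+2, so it is aromatic (imidazole).
The 6-membered ring with one oxygen and one N–H (1,4) has only sp³ atoms, so it is not fully conjugated — not aromatic (morpholine).
The fused 6/5-membered bicyclic (with one oxygen) is a single π system with 9 sp² atoms and 10 π electrons from ring double bonds plus a heteroatom lone pair. 10 = 4(2)+2, so the system is aromatic and both rings count as aromatic (benzofuran).
3 of the 4 rings are aromatic. Total: 3.

3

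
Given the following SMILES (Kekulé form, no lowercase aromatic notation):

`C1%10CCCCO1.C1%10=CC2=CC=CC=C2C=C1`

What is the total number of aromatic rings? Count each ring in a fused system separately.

The SMILES encodes a six-membered saturated ring of five carbons and one oxygen; two fused six-membered carbon rings, each with three alternating C=C double bonds.
The 6-membered ring with one oxygen has only sp³ atoms, so it is not fully conjugated — not aromatic (tetrahydropyran).
The fused 6/6-membered bicyclic is a single π system with 10 sp² atoms and 10 π electrons from ring double bonds. 10 = 4(2)+2, so the system is aromatic and both rings count as aromatic (naphthalene).
2 of the 3 rings are aromatic. Total: 2.

2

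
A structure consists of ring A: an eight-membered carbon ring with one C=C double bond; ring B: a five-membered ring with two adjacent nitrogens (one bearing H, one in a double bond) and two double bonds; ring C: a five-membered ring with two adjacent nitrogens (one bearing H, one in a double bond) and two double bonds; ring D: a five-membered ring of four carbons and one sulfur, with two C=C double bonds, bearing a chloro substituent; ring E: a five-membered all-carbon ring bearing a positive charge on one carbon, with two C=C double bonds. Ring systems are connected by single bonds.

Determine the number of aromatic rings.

Ring A has six sp³ carbons, so it is not fully conjugated — not aromatic (cyclooctene).
Ring B has a continuous p-orbital overlap around the ring; 2 ring double bonds (4 π electrons) plus a heteroatom lone pair (2) give 6 π electrons. That satisfies 4n+2 with n=1, so ring B is aromatic (pyrazole).
Ring C is planar and fully conjugated; 2 ring double bonds (4 π electrons) plus a heteroatom lone pair (2) give 6 π electrons. That satisfies 4n+2 with n=1, so ring C is aromatic (pyrazole).
Ring D is planar and fully conjugated; 2 ring double bonds (4 π electrons) plus a heteroatom lone pair (2) give 6 π electrons. 6 = 4(1)+2, so ring D is aromatic (thiophene).
Ring E has only sp² ring atoms; a planar conformation would have a fully conjugated π system of 4 electrons. But 4 = 4(1), which is 4n not 4n+2, so ring E is not aromatic (cyclopentadienyl cation).
Aromatic: B, C, D. Total: 3.

3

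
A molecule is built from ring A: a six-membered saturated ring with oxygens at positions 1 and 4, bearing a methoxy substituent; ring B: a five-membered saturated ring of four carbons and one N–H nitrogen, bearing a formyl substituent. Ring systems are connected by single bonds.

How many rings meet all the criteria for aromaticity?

Ring A has only sp³ atoms, so it is not fully conjugated — not aromatic (1,4-dioxane).
Ring B has only sp³ atoms, so it is not fully conjugated — not aromatic (pyrrolidine).
No ring is aromatic. Total: 0.

0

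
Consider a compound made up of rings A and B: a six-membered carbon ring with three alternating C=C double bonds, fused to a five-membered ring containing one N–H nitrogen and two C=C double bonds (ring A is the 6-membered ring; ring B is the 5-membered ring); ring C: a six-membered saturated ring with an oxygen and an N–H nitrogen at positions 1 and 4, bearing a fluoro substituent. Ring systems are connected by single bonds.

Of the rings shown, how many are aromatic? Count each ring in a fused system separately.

2

Rings A and B form a fused bicyclic system (with one N–H) with 9 sp² atoms and 10 π electrons from ring double bonds plus a heteroatom lone pair. 10 = 4(2)+2, so the system is aromatic and both rings count as aromatic (indole).
Ring C has only sp³ atoms, so it is not fully conjugated — not aromatic (morpholine).
Aromatic: A, B. Total: 2.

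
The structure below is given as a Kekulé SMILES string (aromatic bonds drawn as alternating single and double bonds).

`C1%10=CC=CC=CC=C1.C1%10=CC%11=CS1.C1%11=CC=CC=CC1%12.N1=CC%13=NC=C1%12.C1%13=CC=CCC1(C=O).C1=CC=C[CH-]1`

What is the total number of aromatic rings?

The SMILES encodes an eight-membered carbon ring with four alternating C=C double bonds; a five-membered ring of four carbons and one sulfur, with two C=C double bonds; a seven-membered carbon ring with three C=C double bonds and one sp³ carbon; a six-membered ring with nitrogens at positions 1 and 4 and three alternating double bonds; a six-membered carbon ring with two conjugated C=C double bonds and two sp³ carbons; a five-membered all-carbon ring bearing a negative charge on one carbon, with two C=C double bonds.
The 8-membered ring has only sp² ring atoms; a planar conformation would have a fully conjugated π system of 8 electrons. But 8 = 4(2), which is 4n not 4n+2, so it is not aromatic (cyclooctatetraene) — cyclooctatetraene distorts into a non-planar tub to avoid antiaromaticity.
The 5-membered ring with one sulfur is fully conjugated (every ring atom contributes a p orbital); 2 ring double bonds (4 π electrons) plus a heteroatom lone pair (2) give 6 π electrons. Since 6 = 4n+2 (n=1), it is aromatic (thiophene).
The 7-membered ring has one sp³ carbon, so it is not fully conjugated — not aromatic (cycloheptatriene).
The 6-membered ring with two nitrogens (1,4) has a continuous p-orbital overlap around the ring; 3 ring double bonds give 6 π electrons. 6 = 4(1)+2, so it is aromatic (pyrazine).
The 6-membered ring has two sp³ carbons, so it is not fully conjugated — not aromatic (1,3-cyclohexadiene).
The 5-membered ring is fully conjugated (every ring atom contributes a p orbital); 2 ring double bonds (4 π electrons) plus the carbanion lone pair (2) give 6 π electrons. 6 = 4(1)+2, so it is aromatic (cyclopentadienyl anion).
3 of the 6 rings are aromatic. Total: 3.

3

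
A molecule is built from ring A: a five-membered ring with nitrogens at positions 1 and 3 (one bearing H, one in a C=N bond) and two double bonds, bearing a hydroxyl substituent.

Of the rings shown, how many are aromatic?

1

Ring A is planar and fully conjugated; 2 ring double bonds (4 π electrons) plus a heteroatom lone pair (2) give 6 π electrons. Since 6 = 4n+2 (n=1), ring A is aromatic (imidazole).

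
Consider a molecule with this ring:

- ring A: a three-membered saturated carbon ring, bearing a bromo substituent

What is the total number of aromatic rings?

Ring A has only sp³ atoms, so it is not fully conjugated — not aromatic (cyclopropane).

0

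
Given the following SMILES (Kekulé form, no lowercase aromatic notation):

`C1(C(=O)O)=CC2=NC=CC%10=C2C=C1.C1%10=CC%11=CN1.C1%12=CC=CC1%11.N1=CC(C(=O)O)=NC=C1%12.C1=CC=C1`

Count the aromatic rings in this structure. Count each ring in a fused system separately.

The SMILES encodes two fused six-membered rings, each with three alternating double bonds; one ring is all carbon and the other has one ring nitrogen; a five-membered ring of four carbons and one nitrogen bearing a hydrogen, with two C=C double bonds; a five-membered carbon ring with two conjugated C=C double bonds and one sp³ carbon; a six-membered ring with nitrogens at positions 1 and 4 and three alternating double bonds; a four-membered carbon ring with two alternating C=C double bonds.
The fused 6/6-membered bicyclic (with one nitrogen) is a single π system with 10 sp² atoms and 10 π electrons from ring double bonds. 10 = 4(2)+2, so the system is aromatic and both rings count as aromatic (quinoline).
The 5-membered ring with one N–H is fully conjugated (every ring atom contributes a p orbital); 2 ring double bonds (4 π electrons) plus a heteroatom lone pair (2) give 6 π electrons. That satisfies 4n+2 with n=1, so it is aromatic (pyrrole).
The 5-membered ring has one sp³ carbon, so it is not fully conjugated — not aromatic (cyclopentadiene).
The 6-membered ring with two nitrogens (1,4) is fully conjugated (every ring atom contributes a p orbital); 3 ring double bonds give 6 π electrons. 6 = 4(1)+2, so it is aromatic (pyrazine).
The 4-membered ring has only sp² ring atoms; a planar conformation would have a fully conjugated π system of 4 electrons. But 4 = 4(1), which is 4n not 4n+2, so it is not aromatic (cyclobutadiene) — cyclobutadiene is antiaromatic and distorts to a rectangle.
4 of the 6 rings are aromatic. Total: 4.

4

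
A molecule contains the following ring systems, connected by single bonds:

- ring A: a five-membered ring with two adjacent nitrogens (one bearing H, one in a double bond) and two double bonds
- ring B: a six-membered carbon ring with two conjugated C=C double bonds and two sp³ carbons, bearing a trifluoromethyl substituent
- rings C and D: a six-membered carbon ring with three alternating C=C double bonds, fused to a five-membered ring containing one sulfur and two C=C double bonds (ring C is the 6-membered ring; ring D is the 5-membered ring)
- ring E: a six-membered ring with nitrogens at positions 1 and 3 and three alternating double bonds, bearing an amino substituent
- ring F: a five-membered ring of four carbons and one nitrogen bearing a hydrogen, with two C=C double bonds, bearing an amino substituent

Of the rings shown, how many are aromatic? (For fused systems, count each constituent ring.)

5

Ring A is fully conjugated (every ring atom contributes a p orbital); 2 ring double bonds (4 π electrons) plus a heteroatom lone pair (2) give 6 π electrons. 6 = 4(1)+2, so ring A is aromatic (pyrazole).
Ring B has two sp³ carbons, so it is not fully conjugated — not aromatic (1,3-cyclohexadiene).
Rings C and D form a fused bicyclic system (with one sulfur) with 9 sp² atoms and 10 π electrons from ring double bonds plus a heteroatom lone pair. 10 = 4(2)+2, so the system is aromatic and both rings count as aromatic (benzothiophene).
Ring E has a continuous p-orbital overlap around the ring; 3 ring double bonds give 6 π electrons. That satisfies 4n+2 with n=1, so ring E is aromatic (pyrimidine).
Ring F is planar and fully conjugated; 2 ring double bonds (4 π electrons) plus a heteroatom lone pair (2) give 6 π electrons. 6 = 4(1)+2, so ring F is aromatic (pyrrole).
Aromatic: A, C, D, E, F. Total: 5.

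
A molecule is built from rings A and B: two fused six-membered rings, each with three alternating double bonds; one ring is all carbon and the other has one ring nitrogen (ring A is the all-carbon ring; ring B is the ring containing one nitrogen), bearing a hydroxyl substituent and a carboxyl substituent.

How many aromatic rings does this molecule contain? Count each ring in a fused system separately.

Rings A and B form a fused bicyclic system (with one nitrogen) with 10 sp² atoms and 10 π electrons from ring double bonds. 10 = 4(2)+2, so the system is aromatic and both rings count as aromatic (quinoline).
Aromatic: A, B. Total: 2.

2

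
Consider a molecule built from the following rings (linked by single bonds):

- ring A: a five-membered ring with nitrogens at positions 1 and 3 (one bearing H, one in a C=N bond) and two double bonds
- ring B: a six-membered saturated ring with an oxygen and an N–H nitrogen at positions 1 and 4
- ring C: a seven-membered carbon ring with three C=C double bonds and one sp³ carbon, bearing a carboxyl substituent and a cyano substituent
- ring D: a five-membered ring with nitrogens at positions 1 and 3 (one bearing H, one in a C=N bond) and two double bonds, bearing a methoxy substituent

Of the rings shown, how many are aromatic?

Ring A is planar and fully conjugated; 2 ring double bonds (4 π electrons) plus a heteroatom lone pair (2) give 6 π electrons. That satisfies 4n+2 with n=1, so ring A is aromatic (imidazole).
Ring B has only sp³ atoms, so it is not fully conjugated — not aromatic (morpholine).
Ring C has one sp³ carbon, so it is not fully conjugated — not aromatic (cycloheptatriene).
Ring D has a continuous p-orbital overlap around the ring; 2 ring double bonds (4 π electrons) plus a heteroatom lone pair (2) give 6 π electrons. 6 = 4(1)+2, so ring D is aromatic (imidazole).
Aromatic: A, D. Total: 2.

2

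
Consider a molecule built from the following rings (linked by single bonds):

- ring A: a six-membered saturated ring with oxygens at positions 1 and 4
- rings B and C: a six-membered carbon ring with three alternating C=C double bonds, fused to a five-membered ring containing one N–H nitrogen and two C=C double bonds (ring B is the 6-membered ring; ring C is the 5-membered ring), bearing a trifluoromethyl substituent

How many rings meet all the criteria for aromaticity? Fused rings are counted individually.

Ring A has only sp³ atoms, so it is not fully conjugated — not aromatic (1,4-dioxane).
Rings B and C form a fused bicyclic system (with one N–H) with 9 sp² atoms and 10 π electrons from ring double bonds plus a heteroatom lone pair. 10 = 4(2)+2, so the system is aromatic and both rings count as aromatic (indole).
Aromatic: B, C. Total: 2.

2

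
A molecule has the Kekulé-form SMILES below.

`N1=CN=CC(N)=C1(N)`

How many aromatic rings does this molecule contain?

The SMILES encodes a six-membered ring with nitrogens at positions 1 and 3 and three alternating double bonds.
The 6-membered ring with two nitrogens (1,3) is planar and fully conjugated; 3 ring double bonds give 6 π electrons. That satisfies 4n+2 with n=1, so it is aromatic (pyrimidine).

1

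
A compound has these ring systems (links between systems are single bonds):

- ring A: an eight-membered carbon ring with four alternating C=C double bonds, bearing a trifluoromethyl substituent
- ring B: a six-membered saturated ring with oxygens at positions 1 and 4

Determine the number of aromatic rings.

0

Ring A has only sp² ring atoms; a planar conformation would have a fully conjugated π system of 8 electrons. But 8 = 4(2), which is 4n not 4n+2, so ring A is not aromatic (cyclooctatetraene) — cyclooctatetraene distorts into a non-planar tub to avoid antiaromaticity.
Ring B has only sp³ atoms, so it is not fully conjugated — not aromatic (1,4-dioxane).
No ring is aromatic. Total: 0.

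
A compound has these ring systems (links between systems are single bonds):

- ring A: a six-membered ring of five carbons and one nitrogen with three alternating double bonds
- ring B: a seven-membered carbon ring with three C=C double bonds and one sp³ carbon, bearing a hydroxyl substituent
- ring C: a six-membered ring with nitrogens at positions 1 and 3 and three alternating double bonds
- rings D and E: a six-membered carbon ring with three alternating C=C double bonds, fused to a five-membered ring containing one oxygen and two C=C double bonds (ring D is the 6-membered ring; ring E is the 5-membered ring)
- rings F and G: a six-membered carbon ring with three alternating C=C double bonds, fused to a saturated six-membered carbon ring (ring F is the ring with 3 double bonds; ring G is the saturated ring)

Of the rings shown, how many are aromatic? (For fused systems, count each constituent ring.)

5

Ring A is planar and fully conjugated; 3 ring double bonds give 6 π electrons. Since 6 = 4n+2 (n=1), ring A is aromatic (pyridine).
Ring B has one sp³ carbon, so it is not fully conjugated — not aromatic (cycloheptatriene).
Ring C is planar and fully conjugated; 3 ring double bonds give 6 π electrons. That satisfies 4n+2 with n=1, so ring C is aromatic (pyrimidine).
Rings D and E form a fused bicyclic system (with one oxygen) with 9 sp² atoms and 10 π electrons from ring double bonds plus a heteroatom lone pair. 10 = 4(2)+2, so the system is aromatic and both rings count as aromatic (benzofuran).
Ring F has a continuous p-orbital overlap around the ring; 3 ring double bonds give 6 π electrons. Since 6 = 4n+2 (n=1), ring F is aromatic (benzene ring).
Ring G has four sp³ carbons, so it is not fully conjugated — not aromatic (cyclohexane ring).
Aromatic: A, C, D, E, F. Total: 5.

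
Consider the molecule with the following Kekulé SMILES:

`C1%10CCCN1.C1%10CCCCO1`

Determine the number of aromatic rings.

0

The SMILES encodes a five-membered saturated ring of four carbons and one N–H nitrogen; a six-membered saturated ring of five carbons and one oxygen.
The 5-membered ring with one N–H has only sp³ atoms, so it is not fully conjugated — not aromatic (pyrrolidine).
The 6-membered ring with one oxygen has only sp³ atoms, so it is not fully conjugated — not aromatic (tetrahydropyran).
None of the rings are aromatic. Total: 0.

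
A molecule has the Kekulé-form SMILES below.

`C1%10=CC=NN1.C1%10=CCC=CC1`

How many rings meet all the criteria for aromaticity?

The SMILES encodes a five-membered ring with two adjacent nitrogens (one bearing H, one in a double bond) and two double bonds; a six-membered carbon ring with two isolated C=C double bonds and two sp³ carbons.
The 5-membered ring with two adjacent nitrogens (one N–H, one =N–) is planar and fully conjugated; 2 ring double bonds (4 π electrons) plus a heteroatom lone pair (2) give 6 π electrons. Since 6 = 4n+2 (n=1), it is aromatic (pyrazole).
The 6-membered ring has two sp³ carbons, so it is not fully conjugated — not aromatic (1,4-cyclohexadiene).
1 of the 2 rings is aromatic. Total: 1.

1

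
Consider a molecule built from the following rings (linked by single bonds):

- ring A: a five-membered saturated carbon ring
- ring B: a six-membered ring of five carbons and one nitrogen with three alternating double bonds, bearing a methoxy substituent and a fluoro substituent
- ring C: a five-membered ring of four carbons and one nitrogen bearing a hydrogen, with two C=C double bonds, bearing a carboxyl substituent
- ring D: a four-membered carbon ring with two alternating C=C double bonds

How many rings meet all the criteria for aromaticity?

2

Ring A has only sp³ atoms, so it is not fully conjugated — not aromatic (cyclopentane).
Ring B is fully conjugated (every ring atom contributes a p orbital); 3 ring double bonds give 6 π electrons. Since 6 = 4n+2 (n=1), ring B is aromatic (pyridine).
Ring C is planar and fully conjugated; 2 ring double bonds (4 π electrons) plus a heteroatom lone pair (2) give 6 π electrons. 6 = 4(1)+2, so ring C is aromatic (pyrrole).
Ring D has only sp² ring atoms; a planar conformation would have a fully conjugated π system of 4 electrons. But 4 = 4(1), which is 4n not 4n+2, so ring D is not aromatic (cyclobutadiene) — cyclobutadiene is antiaromatic and distorts to a rectangle.
Aromatic: B, C. Total: 2.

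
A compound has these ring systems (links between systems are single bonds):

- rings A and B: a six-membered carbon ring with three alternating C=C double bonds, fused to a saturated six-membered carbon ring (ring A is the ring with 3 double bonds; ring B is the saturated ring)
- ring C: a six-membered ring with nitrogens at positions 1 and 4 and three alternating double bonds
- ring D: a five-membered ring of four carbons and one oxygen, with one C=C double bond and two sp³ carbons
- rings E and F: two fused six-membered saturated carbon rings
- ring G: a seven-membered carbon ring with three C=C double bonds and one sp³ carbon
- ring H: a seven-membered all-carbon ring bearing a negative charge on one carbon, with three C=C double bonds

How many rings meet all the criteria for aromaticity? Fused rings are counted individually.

2

Ring A is planar and fully conjugated; 3 ring double bonds give 6 π electrons. Since 6 = 4n+2 (n=1), ring A is aromatic (benzene ring).
Ring B has four sp³ carbons, so it is not fully conjugated — not aromatic (cyclohexane ring).
Ring C is fully conjugated (every ring atom contributes a p orbital); 3 ring double bonds give 6 π electrons. 6 = 4(1)+2, so ring C is aromatic (pyrazine).
Ring D has two sp³ carbons, so it is not fully conjugated — not aromatic (2,3-dihydrofuran).
Ring E has only sp³ atoms, so it is not fully conjugated — not aromatic (cyclohexane ring).
Ring F has only sp³ atoms, so it is not fully conjugated — not aromatic (cyclohexane ring).
Ring G has one sp³ carbon, so it is not fully conjugated — not aromatic (cycloheptatriene).
Ring H has only sp² ring atoms; a planar conformation would have a fully conjugated π system of 8 electrons. But 8 = 4(2), which is 4n not 4n+2, so ring H is not aromatic (cycloheptatrienyl anion).
Aromatic: A, C. Total: 2.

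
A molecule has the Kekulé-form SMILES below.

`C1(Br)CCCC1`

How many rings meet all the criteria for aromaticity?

The SMILES encodes a five-membered saturated carbon ring.
The 5-membered ring has only sp³ atoms, so it is not fully conjugated — not aromatic (cyclopentane).

0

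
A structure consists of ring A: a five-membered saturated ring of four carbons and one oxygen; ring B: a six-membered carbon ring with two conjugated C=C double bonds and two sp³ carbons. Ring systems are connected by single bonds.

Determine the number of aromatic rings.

Ring A has only sp³ atoms, so it is not fully conjugated — not aromatic (tetrahydrofuran).
Ring B has two sp³ carbons, so it is not fully conjugated — not aromatic (1,3-cyclohexadiene).
No ring is aromatic. Total: 0.

0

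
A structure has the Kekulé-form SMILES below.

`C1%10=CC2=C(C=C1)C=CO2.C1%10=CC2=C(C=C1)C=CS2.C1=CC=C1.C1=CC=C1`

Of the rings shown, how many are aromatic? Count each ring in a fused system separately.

The SMILES encodes a six-membered carbon ring with three alternating C=C double bonds, fused to a five-membered ring containing one oxygen and two C=C double bonds; a six-membered carbon ring with three alternating C=C double bonds, fused to a five-membered ring containing one sulfur and two C=C double bonds; a four-membered carbon ring with two alternating C=C double bonds; a four-membered carbon ring with two alternating C=C double bonds.
The fused 6/5-membered bicyclic (with one oxygen) is a single π system with 9 sp² atoms and 10 π electrons from ring double bonds plus a heteroatom lone pair. 10 = 4(2)+2, so the system is aromatic and both rings count as aromatic (benzofuran).
The fused 6/5-membered bicyclic (with one sulfur) is a single π system with 9 sp² atoms and 10 π electrons from ring double bonds plus a heteroatom lone pair. 10 = 4(2)+2, so the system is aromatic and both rings count as aromatic (benzothiophene).
The 4-membered ring has only sp² ring atoms; a planar conformation would have a fully conjugated π system of 4 electrons. But 4 = 4(1), which is 4n not 4n+2, so it is not aromatic (cyclobutadiene) — cyclobutadiene is antiaromatic and distorts to a rectangle.
The second 4-membered ring has only sp² ring atoms; a planar conformation would have a fully conjugated π system of 4 electrons. But 4 = 4(1), which is 4n not 4n+2, so it is not aromatic (cyclobutadiene) — cyclobutadiene is antiaromatic and distorts to a rectangle.
4 of the 6 rings are aromatic. Total: 4.

4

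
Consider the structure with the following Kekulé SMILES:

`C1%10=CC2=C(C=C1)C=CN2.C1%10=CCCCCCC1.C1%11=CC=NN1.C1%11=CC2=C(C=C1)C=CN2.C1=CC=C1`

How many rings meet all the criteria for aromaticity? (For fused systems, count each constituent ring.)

The SMILES encodes a six-membered carbon ring with three alternating C=C double bonds, fused to a five-membered ring containing one N–H nitrogen and two C=C double bonds; an eight-membered carbon ring with one C=C double bond; a five-membered ring with two adjacent nitrogens (one bearing H, one in a double bond) and two double bonds; a six-membered carbon ring with three alternating C=C double bonds, fused to a five-membered ring containing one N–H nitrogen and two C=C double bonds; a four-membered carbon ring with two alternating C=C double bonds.
The fused 6/5-membered bicyclic (with one N–H) is a single π system with 9 sp² atoms and 10 π electrons from ring double bonds plus a heteroatom lone pair. 10 = 4(2)+2, so the system is aromatic and both rings count as aromatic (indole).
The 8-membered ring has six sp³ carbons, so it is not fully conjugated — not aromatic (cyclooctene).
The 5-membered ring with two adjacent nitrogens (one N–H, one =N–) is fully conjugated (every ring atom contributes a p orbital); 2 ring double bonds (4 π electrons) plus a heteroatom lone pair (2) give 6 π electrons. Since 6 = 4n+2 (n=1), it is aromatic (pyrazole).
The fused 6/5-membered bicyclic (with one N–H) is a single π system with 9 sp² atoms and 10 π electrons from ring double bonds plus a heteroatom lone pair. 10 = 4(2)+2, so the system is aromatic and both rings count as aromatic (indole).
The 4-membered ring has only sp² ring atoms; a planar conformation would have a fully conjugated π system of 4 electrons. But 4 = 4(1), which is 4n not 4n+2, so it is not aromatic (cyclobutadiene) — cyclobutadiene is antiaromatic and distorts to a rectangle.
5 of the 7 rings are aromatic. Total: 5.

5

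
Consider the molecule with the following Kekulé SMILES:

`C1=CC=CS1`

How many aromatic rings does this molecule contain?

The SMILES encodes a five-membered ring of four carbons and one sulfur, with two C=C double bonds.
The 5-membered ring with one sulfur has a continuous p-orbital overlap around the ring; 2 ring double bonds (4 π electrons) plus a heteroatom lone pair (2) give 6 π electrons. Since 6 = 4n+2 (n=1), it is aromatic (thiophene).

1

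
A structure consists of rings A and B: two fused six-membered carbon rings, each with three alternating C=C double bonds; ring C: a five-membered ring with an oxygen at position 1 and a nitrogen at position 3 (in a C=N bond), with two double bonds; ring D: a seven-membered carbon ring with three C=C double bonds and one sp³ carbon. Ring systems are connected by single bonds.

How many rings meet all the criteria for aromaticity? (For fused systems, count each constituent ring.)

Rings A and B form a fused bicyclic system with 10 sp² atoms and 10 π electrons from ring double bonds. 10 = 4(2)+2, so the system is aromatic and both rings count as aromatic (naphthalene).
Ring C has a continuous p-orbital overlap around the ring; 2 ring double bonds (4 π electrons) plus a heteroatom lone pair (2) give 6 π electrons. 6 = 4(1)+2, so ring C is aromatic (oxazole).
Ring D has one sp³ carbon, so it is not fully conjugated — not aromatic (cycloheptatriene).
Aromatic: A, B, C. Total: 3.

3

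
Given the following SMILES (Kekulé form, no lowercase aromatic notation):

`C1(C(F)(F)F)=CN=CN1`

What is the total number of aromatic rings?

1

The SMILES encodes a five-membered ring with nitrogens at positions 1 and 3 (one bearing H, one in a C=N bond) and two double bonds.
The 5-membered ring with two nitrogens (one N–H, one =N–) is fully conjugated (every ring atom contributes a p orbital); 2 ring double bonds (4 π electrons) plus a heteroatom lone pair (2) give 6 π electrons. That satisfies 4n+2 with n=1, so it is aromatic (imidazole).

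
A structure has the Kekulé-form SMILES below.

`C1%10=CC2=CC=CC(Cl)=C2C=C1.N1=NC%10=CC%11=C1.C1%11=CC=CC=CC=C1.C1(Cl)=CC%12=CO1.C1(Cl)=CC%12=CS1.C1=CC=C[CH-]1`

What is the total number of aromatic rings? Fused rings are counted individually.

The SMILES encodes two fused six-membered carbon rings, each with three alternating C=C double bonds; a six-membered ring with two adjacent nitrogens and three alternating double bonds; an eight-membered carbon ring with four alternating C=C double bonds; a five-membered ring of four carbons and one oxygen, with two C=C double bonds; a five-membered ring of four carbons and one sulfur, with two C=C double bonds; a five-membered all-carbon ring bearing a negative charge on one carbon, with two C=C double bonds.
The fused 6/6-membered bicyclic is a single π system with 10 sp² atoms and 10 π electrons from ring double bonds. 10 = 4(2)+2, so the system is aromatic and both rings count as aromatic (naphthalene).
The 6-membered ring with two nitrogens (1,2) has a continuous p-orbital overlap around the ring; 3 ring double bonds give 6 π electrons. That satisfies 4n+2 with n=1, so it is aromatic (pyridazine).
The 8-membered ring has only sp² ring atoms; a planar conformation would have a fully conjugated π system of 8 electrons. But 8 = 4(2), which is 4n not 4n+2, so it is not aromatic (cyclooctatetraene) — cyclooctatetraene distorts into a non-planar tub to avoid antiaromaticity.
The 5-membered ring with one oxygen is planar and fully conjugated; 2 ring double bonds (4 π electrons) plus a heteroatom lone pair (2) give 6 π electrons. 6 = 4(1)+2, so it is aromatic (furan).
The 5-membered ring with one sulfur is fully conjugated (every ring atom contributes a p orbital); 2 ring double bonds (4 π electrons) plus a heteroatom lone pair (2) give 6 π electrons. That satisfies 4n+2 with n=1, so it is aromatic (thiophene).
The 5-membered ring has a continuous p-orbital overlap around the ring; 2 ring double bonds (4 π electrons) plus the carbanion lone pair (2) give 6 π electrons. That satisfies 4n+2 with n=1, so it is aromatic (cyclopentadienyl anion).
6 of the 7 rings are aromatic. Total: 6.

6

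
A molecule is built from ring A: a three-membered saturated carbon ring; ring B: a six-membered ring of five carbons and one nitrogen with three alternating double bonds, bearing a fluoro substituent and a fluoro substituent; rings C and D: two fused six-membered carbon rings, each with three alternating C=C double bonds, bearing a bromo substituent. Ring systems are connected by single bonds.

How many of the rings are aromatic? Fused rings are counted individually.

Ring A has only sp³ atoms, so it is not fully conjugated — not aromatic (cyclopropane).
Ring B is planar and fully conjugated; 3 ring double bonds give 6 π electrons. Since 6 = 4n+2 (n=1), ring B is aromatic (pyridine).
Rings C and D form a fused bicyclic system with 10 sp² atoms and 10 π electrons from ring double bonds. 10 = 4(2)+2, so the system is aromatic and both rings count as aromatic (naphthalene).
Aromatic: B, C, D. Total: 3.

3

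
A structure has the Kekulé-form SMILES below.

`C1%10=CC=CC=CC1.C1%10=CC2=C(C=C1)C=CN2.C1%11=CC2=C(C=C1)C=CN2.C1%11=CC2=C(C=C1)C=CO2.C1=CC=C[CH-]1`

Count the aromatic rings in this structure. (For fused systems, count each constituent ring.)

The SMILES encodes a seven-membered carbon ring with three C=C double bonds and one sp³ carbon; a six-membered carbon ring with three alternating C=C double bonds, fused to a five-membered ring containing one N–H nitrogen and two C=C double bonds; a six-membered carbon ring with three alternating C=C double bonds, fused to a five-membered ring containing one N–H nitrogen and two C=C double bonds; a six-membered carbon ring with three alternating C=C double bonds, fused to a five-membered ring containing one oxygen and two C=C double bonds; a five-membered all-carbon ring bearing a negative charge on one carbon, with two C=C double bonds.
The 7-membered ring has one sp³ carbon, so it is not fully conjugated — not aromatic (cycloheptatriene).
The fused 6/5-membered bicyclic (with one N–H) is a single π system with 9 sp² atoms and 10 π electrons from ring double bonds plus a heteroatom lone pair. 10 = 4(2)+2, so the system is aromatic and both rings count as aromatic (indole).
The fused 6/5-membered bicyclic (with one N–H) is a single π system with 9 sp² atoms and 10 π electrons from ring double bonds plus a heteroatom lone pair. 10 = 4(2)+2, so the system is aromatic and both rings count as aromatic (indole).
The fused 6/5-membered bicyclic (with one oxygen) is a single π system with 9 sp² atoms and 10 π electrons from ring double bonds plus a heteroatom lone pair. 10 = 4(2)+2, so the system is aromatic and both rings count as aromatic (benzofuran).
The 5-membered ring is planar and fully conjugated; 2 ring double bonds (4 π electrons) plus the carbanion lone pair (2) give 6 π electrons. 6 = 4(1)+2, so it is aromatic (cyclopentadienyl anion).
7 of the 8 rings are aromatic. Total: 7.

7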